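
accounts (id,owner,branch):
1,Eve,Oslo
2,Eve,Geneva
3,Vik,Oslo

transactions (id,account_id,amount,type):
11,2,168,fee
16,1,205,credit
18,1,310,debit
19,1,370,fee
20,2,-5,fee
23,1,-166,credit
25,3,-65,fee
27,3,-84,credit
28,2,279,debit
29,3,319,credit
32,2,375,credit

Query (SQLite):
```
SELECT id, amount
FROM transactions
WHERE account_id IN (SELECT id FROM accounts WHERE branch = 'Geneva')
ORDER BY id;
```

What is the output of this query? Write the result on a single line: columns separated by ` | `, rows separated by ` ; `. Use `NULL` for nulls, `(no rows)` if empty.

11 | 168 ; 20 | -5 ; 28 | 279 ; 32 | 375

Inner query: accounts.id where branch = 'Geneva'.
Outer: keep transactions rows whose account_id is in that set.
Inner query → {2}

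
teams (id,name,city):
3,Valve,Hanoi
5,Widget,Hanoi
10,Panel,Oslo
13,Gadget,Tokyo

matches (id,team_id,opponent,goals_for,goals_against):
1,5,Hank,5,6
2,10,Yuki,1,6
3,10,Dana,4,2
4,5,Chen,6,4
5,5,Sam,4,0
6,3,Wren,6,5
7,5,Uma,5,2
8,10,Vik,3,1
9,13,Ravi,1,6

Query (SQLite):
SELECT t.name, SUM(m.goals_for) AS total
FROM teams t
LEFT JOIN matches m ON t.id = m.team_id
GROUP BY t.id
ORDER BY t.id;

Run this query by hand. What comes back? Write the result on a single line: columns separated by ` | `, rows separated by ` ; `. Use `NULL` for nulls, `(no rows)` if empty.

Valve | 6 ; Widget | 20 ; Panel | 8 ; Gadget | 1

LEFT JOIN keeps every teams row; unmatched ones get NULL for matches columns.
Group by teams.id and compute SUM(m.goals_for). SUM over an all-NULL group is NULL.
  3: ids {6} → SUM(m.goals_for)=6
  5: ids {1, 4, 5, 7} → SUM(m.goals_for)=20
  10: ids {2, 3, 8} → SUM(m.goals_for)=8
  13: ids {9} → SUM(m.goals_for)=1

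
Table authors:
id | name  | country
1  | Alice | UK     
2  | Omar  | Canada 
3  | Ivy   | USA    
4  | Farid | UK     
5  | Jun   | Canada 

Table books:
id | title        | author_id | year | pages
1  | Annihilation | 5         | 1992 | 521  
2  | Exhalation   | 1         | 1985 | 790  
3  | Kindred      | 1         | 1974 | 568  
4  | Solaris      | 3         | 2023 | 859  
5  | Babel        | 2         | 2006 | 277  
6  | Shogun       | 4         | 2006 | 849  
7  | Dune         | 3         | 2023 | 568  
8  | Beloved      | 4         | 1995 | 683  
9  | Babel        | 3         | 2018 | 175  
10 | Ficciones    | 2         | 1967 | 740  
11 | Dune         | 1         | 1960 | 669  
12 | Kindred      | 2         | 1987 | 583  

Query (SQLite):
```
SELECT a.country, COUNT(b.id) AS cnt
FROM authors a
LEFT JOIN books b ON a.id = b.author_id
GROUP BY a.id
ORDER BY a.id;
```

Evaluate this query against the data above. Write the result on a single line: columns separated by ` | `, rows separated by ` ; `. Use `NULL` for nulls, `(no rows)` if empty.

UK | 3 ; Canada | 3 ; USA | 3 ; UK | 2 ; Canada | 1

LEFT JOIN keeps every authors row; unmatched ones get NULL for books columns.
Group by authors.id and compute COUNT(b.id). COUNT(col) of an all-NULL group is 0.
  1: ids {2, 3, 11} → COUNT(b.id)=3
  2: ids {5, 10, 12} → COUNT(b.id)=3
  3: ids {4, 7, 9} → COUNT(b.id)=3
  4: ids {6, 8} → COUNT(b.id)=2
  5: ids {1} → COUNT(b.id)=1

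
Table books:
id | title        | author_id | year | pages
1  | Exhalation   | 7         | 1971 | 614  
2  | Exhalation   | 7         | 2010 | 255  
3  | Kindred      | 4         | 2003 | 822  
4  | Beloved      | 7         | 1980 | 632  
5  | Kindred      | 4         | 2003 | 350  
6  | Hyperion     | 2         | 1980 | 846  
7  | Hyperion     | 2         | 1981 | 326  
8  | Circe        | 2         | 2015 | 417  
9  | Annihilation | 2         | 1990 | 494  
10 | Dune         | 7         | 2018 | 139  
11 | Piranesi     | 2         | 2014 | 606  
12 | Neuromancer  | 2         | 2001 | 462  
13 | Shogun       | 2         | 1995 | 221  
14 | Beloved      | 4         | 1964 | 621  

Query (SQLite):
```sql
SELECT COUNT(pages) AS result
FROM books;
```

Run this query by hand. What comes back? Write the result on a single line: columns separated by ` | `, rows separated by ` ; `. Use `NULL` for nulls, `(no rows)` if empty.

14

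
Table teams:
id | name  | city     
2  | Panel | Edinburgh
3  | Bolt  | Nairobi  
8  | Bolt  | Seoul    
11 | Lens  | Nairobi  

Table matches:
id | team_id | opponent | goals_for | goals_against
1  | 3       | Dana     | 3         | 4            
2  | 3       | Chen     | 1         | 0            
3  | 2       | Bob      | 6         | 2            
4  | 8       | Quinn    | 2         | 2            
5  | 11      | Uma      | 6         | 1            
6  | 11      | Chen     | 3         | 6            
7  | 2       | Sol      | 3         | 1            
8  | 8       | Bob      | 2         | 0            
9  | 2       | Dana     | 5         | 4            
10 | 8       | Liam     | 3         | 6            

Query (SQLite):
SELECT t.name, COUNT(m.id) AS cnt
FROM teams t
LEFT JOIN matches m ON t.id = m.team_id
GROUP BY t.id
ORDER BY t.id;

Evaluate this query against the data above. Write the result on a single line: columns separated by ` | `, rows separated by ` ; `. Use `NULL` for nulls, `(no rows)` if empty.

Panel | 3 ; Bolt | 2 ; Bolt | 3 ; Lens | 2

LEFT JOIN keeps every teams row; unmatched ones get NULL for matches columns.
Group by teams.id and compute COUNT(m.id). COUNT(col) of an all-NULL group is 0.
  2: ids {3, 7, 9} → COUNT(m.id)=3
  3: ids {1, 2} → COUNT(m.id)=2
  8: ids {4, 8, 10} → COUNT(m.id)=3
  11: ids {5, 6} → COUNT(m.id)=2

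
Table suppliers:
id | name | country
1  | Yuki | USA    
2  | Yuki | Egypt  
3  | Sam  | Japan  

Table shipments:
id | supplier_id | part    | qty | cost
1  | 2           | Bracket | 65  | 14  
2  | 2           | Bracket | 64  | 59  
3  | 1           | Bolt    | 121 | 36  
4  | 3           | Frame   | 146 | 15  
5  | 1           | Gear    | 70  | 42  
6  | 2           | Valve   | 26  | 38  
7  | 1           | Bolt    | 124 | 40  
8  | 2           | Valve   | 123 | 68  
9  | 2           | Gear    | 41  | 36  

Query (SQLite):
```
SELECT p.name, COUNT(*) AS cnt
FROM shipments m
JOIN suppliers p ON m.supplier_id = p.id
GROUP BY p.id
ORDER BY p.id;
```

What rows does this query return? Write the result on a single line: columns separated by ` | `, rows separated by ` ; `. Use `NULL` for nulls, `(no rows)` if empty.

Yuki | 3 ; Yuki | 5 ; Sam | 1

Join each shipments row to its suppliers via supplier_id.
Group joined rows by suppliers.id; compute COUNT(*) per group.
  1: ids {3, 5, 7} → COUNT(*)=3
  2: ids {1, 2, 6, 8, 9} → COUNT(*)=5
  3: ids {4} → COUNT(*)=1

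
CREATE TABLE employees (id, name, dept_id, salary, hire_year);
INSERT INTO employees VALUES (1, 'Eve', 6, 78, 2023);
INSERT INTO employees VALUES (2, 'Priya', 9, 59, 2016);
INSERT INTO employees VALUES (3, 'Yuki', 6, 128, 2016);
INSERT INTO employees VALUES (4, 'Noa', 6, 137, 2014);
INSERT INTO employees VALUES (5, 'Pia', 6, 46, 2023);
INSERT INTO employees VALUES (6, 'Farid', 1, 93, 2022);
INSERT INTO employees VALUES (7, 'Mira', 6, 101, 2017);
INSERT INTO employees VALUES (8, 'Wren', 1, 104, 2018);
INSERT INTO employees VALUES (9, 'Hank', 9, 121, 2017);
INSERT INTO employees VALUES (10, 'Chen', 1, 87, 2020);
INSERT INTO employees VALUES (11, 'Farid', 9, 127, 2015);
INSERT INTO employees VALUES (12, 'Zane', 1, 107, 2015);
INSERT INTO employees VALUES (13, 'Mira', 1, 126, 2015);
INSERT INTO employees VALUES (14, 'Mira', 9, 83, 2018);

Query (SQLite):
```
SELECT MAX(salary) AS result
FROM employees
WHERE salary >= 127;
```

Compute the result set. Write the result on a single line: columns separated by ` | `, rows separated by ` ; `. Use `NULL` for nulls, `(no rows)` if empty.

Rows where salary >= 127 → salary values: [128, 137, 127].
MAX of non-NULL values = 137.

137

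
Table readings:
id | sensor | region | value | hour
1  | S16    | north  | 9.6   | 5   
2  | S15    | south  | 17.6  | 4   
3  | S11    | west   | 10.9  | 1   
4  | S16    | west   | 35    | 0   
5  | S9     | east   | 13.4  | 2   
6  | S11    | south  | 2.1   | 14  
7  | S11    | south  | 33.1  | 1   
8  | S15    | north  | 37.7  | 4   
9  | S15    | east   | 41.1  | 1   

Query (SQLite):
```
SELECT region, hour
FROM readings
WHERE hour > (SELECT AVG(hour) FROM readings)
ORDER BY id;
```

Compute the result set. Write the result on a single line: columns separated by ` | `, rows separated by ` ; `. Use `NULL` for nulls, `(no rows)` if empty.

north | 5 ; south | 4 ; south | 14 ; north | 4

Scalar subquery: AVG(hour) over all readings rows = 3.555556 (≈; comparison uses full precision).
Keep rows where hour > that value.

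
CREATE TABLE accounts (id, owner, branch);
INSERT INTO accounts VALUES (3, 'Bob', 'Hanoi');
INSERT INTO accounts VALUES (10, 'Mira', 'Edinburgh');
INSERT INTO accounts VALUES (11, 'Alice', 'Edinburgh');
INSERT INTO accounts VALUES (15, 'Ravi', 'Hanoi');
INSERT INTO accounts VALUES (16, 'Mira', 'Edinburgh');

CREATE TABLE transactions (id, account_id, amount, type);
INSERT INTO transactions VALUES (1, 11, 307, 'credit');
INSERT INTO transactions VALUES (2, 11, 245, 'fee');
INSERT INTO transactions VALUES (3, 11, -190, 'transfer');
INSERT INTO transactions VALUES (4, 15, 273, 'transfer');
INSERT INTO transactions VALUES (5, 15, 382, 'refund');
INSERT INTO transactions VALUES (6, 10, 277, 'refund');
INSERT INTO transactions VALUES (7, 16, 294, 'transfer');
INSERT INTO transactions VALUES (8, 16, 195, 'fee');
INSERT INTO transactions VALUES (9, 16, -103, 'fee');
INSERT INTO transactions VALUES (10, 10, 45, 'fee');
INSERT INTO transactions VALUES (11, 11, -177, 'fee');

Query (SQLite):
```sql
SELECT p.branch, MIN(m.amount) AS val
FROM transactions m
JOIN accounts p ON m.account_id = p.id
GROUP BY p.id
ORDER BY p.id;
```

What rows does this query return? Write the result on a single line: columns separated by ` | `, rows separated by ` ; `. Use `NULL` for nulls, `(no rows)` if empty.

Join each transactions row to its accounts via account_id.
Group joined rows by accounts.id; compute MIN(m.amount) per group.
  10: ids {6, 10} → MIN(m.amount)=45
  11: ids {1, 2, 3, 11} → MIN(m.amount)=-190
  15: ids {4, 5} → MIN(m.amount)=273
  16: ids {7, 8, 9} → MIN(m.amount)=-103

Edinburgh | 45 ; Edinburgh | -190 ; Hanoi | 273 ; Edinburgh | -103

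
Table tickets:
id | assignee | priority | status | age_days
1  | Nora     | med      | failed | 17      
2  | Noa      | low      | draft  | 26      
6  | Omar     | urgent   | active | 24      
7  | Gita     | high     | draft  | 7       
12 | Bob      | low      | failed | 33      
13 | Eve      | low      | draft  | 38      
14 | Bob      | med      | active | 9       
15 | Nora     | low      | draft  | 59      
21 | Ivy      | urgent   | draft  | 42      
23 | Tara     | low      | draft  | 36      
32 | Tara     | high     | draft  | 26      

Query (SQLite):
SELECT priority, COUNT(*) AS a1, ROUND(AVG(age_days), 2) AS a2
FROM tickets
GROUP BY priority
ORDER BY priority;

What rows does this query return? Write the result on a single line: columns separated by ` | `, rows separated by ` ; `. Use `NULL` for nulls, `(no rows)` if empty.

Group tickets by priority.
Per group compute: COUNT(*), ROUND(AVG(age_days), 2).
  high: ids {7, 32} → COUNT(*)=2, ROUND(AVG(age_days), 2)=16.5
  low: ids {2, 12, 13, 15, 23} → COUNT(*)=5, ROUND(AVG(age_days), 2)=38.4
  med: ids {1, 14} → COUNT(*)=2, ROUND(AVG(age_days), 2)=13
  urgent: ids {6, 21} → COUNT(*)=2, ROUND(AVG(age_days), 2)=33

high | 2 | 16.5 ; low | 5 | 38.4 ; med | 2 | 13 ; urgent | 2 | 33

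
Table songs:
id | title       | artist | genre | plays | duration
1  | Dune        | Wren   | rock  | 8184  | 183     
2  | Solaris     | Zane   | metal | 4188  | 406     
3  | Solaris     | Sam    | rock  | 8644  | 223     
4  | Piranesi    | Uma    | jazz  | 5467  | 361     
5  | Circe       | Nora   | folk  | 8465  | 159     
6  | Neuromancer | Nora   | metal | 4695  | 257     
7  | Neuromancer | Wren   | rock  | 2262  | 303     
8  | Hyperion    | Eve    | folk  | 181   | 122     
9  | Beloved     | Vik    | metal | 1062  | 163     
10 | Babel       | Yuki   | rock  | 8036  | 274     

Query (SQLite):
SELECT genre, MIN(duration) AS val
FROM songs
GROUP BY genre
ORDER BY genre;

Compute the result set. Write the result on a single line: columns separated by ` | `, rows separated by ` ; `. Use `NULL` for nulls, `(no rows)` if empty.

Partition songs by genre; compute MIN(duration) within each group.
  folk: ids {5, 8} → MIN(duration)=122
  jazz: ids {4} → MIN(duration)=361
  metal: ids {2, 6, 9} → MIN(duration)=163
  rock: ids {1, 3, 7, 10} → MIN(duration)=183

folk | 122 ; jazz | 361 ; metal | 163 ; rock | 183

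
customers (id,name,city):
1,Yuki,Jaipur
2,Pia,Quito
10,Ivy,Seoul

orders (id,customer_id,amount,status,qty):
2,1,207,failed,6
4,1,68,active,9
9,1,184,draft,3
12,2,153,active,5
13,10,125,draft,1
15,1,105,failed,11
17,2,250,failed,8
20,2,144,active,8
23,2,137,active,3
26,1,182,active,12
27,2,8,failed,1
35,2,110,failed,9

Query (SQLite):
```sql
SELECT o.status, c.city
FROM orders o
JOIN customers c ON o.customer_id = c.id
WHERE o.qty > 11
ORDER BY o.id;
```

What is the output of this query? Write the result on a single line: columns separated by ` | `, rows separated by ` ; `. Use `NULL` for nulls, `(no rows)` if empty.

active | Jaipur

Each orders row matches the customers row where customer_id = customers.id.
Then keep rows with o.qty > 11.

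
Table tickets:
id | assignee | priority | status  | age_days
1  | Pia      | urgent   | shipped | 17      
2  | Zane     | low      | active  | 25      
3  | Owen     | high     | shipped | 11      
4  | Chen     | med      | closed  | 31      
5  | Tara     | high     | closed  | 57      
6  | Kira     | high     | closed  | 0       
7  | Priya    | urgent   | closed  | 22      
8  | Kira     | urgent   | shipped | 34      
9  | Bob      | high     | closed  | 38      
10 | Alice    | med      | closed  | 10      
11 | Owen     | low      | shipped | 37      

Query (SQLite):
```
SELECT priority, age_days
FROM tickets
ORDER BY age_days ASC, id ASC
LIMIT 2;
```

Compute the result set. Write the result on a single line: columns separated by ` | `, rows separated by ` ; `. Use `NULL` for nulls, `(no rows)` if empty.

Sort by age_days asc, tiebreak id asc: (0, id=6), (10, id=10), (11, id=3), (17, id=1), (22, id=7) …. Take first 2.

high | 0 ; med | 10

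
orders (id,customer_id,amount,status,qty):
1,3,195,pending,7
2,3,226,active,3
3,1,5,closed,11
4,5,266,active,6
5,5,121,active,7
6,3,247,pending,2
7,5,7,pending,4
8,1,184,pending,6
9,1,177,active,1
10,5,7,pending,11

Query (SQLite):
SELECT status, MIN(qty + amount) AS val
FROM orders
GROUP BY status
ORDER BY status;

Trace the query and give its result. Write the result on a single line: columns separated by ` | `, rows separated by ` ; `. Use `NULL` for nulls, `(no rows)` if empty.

For each row compute qty + amount.
Group by status; take MIN of the expression per group.
  active: ids {2, 4, 5, 9} → MIN(qty + amount)=128
  closed: ids {3} → MIN(qty + amount)=16
  pending: ids {1, 6, 7, 8, 10} → MIN(qty + amount)=11

active | 128 ; closed | 16 ; pending | 11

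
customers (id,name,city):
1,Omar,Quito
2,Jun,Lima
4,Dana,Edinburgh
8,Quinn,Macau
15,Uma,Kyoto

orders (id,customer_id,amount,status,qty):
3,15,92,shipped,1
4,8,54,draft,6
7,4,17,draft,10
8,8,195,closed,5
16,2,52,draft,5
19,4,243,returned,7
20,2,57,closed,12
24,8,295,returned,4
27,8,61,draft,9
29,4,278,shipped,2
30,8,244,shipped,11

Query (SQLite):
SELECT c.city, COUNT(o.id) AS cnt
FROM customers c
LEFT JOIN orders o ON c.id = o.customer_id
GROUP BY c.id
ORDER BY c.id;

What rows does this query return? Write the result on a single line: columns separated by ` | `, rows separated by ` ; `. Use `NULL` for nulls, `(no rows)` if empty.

LEFT JOIN keeps every customers row; unmatched ones get NULL for orders columns.
Group by customers.id and compute COUNT(o.id). COUNT(col) of an all-NULL group is 0.
  1: ids {—} → COUNT(o.id)=0
  2: ids {16, 20} → COUNT(o.id)=2
  4: ids {7, 19, 29} → COUNT(o.id)=3
  8: ids {4, 8, 24, 27, 30} → COUNT(o.id)=5
  15: ids {3} → COUNT(o.id)=1

Quito | 0 ; Lima | 2 ; Edinburgh | 3 ; Macau | 5 ; Kyoto | 1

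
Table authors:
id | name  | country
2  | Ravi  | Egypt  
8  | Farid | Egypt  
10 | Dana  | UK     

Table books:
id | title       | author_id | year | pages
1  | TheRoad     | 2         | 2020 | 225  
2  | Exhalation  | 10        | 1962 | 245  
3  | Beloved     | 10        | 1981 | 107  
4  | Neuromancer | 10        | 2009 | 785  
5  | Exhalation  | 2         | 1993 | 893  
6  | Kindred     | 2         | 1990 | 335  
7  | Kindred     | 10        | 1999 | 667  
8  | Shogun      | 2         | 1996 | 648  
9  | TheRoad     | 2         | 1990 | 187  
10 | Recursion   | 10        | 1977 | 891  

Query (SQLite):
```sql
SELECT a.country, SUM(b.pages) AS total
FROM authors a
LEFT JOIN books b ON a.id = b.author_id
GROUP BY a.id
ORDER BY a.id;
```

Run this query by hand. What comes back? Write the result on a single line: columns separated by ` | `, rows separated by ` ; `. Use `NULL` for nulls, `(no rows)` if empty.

Egypt | 2288 ; Egypt | NULL ; UK | 2695

LEFT JOIN keeps every authors row; unmatched ones get NULL for books columns.
Group by authors.id and compute SUM(b.pages). SUM over an all-NULL group is NULL.
  2: ids {1, 5, 6, 8, 9} → SUM(b.pages)=2288
  8: ids {—} → SUM(b.pages)=NULL
  10: ids {2, 3, 4, 7, 10} → SUM(b.pages)=2695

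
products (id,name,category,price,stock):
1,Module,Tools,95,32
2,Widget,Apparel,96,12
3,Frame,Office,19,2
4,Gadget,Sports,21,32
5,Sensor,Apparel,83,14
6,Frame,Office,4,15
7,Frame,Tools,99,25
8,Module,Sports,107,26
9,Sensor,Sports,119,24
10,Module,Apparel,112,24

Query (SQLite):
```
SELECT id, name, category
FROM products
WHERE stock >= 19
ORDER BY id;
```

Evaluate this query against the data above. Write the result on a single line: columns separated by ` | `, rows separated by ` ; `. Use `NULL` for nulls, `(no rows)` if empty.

1 | Module | Tools ; 4 | Gadget | Sports ; 7 | Frame | Tools ; 8 | Module | Sports ; 9 | Sensor | Sports ; 10 | Module | Apparel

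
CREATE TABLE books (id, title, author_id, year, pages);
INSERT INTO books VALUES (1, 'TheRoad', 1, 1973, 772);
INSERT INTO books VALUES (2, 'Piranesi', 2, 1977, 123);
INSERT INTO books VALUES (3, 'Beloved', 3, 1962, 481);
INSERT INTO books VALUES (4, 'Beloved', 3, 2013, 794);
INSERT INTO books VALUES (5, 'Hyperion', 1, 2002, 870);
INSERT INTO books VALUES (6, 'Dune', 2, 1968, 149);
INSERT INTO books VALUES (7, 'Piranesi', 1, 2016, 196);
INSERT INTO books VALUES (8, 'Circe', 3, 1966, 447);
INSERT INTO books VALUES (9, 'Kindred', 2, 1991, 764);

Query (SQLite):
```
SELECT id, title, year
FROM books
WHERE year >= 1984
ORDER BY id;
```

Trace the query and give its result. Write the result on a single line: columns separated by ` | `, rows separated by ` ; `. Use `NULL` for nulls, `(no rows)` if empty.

year >= 1984: ids {4, 5, 7, 9}

4 | Beloved | 2013 ; 5 | Hyperion | 2002 ; 7 | Piranesi | 2016 ; 9 | Kindred | 1991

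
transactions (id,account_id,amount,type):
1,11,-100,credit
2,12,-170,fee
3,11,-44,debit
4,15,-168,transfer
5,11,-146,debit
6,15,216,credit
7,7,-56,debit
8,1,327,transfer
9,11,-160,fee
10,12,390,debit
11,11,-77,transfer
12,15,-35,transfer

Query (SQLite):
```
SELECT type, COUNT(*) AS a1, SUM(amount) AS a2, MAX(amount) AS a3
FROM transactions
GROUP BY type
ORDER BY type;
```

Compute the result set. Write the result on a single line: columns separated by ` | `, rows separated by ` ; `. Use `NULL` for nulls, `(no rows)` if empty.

Group transactions by type.
Per group compute: COUNT(*), SUM(amount), MAX(amount).
  credit: ids {1, 6} → COUNT(*)=2, SUM(amount)=116, MAX(amount)=216
  debit: ids {3, 5, 7, 10} → COUNT(*)=4, SUM(amount)=144, MAX(amount)=390
  fee: ids {2, 9} → COUNT(*)=2, SUM(amount)=-330, MAX(amount)=-160
  transfer: ids {4, 8, 11, 12} → COUNT(*)=4, SUM(amount)=47, MAX(amount)=327

credit | 2 | 116 | 216 ; debit | 4 | 144 | 390 ; fee | 2 | -330 | -160 ; transfer | 4 | 47 | 327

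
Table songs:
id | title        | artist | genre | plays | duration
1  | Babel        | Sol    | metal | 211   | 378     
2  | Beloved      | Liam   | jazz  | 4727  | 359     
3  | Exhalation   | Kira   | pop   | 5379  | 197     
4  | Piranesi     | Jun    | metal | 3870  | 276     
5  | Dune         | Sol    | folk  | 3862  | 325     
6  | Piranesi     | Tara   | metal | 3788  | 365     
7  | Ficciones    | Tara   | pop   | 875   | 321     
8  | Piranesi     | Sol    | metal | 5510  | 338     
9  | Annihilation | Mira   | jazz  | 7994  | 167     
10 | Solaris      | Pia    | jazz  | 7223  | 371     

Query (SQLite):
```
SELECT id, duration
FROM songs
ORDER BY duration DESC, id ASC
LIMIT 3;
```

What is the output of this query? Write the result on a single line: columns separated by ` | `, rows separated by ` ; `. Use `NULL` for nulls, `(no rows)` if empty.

Sort by duration desc, tiebreak id asc: (378, id=1), (371, id=10), (365, id=6), (359, id=2), (338, id=8), (325, id=5) …. Take first 3.

1 | 378 ; 10 | 371 ; 6 | 365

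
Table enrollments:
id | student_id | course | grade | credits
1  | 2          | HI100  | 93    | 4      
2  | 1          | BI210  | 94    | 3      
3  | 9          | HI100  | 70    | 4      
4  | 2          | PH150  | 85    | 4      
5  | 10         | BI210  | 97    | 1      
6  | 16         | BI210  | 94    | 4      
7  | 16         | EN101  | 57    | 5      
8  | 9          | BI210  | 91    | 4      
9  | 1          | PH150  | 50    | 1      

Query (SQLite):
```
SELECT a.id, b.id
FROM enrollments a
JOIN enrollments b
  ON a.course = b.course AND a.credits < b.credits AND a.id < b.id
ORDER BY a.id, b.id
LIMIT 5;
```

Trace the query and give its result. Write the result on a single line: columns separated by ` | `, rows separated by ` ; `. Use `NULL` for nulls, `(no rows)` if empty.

2 | 6 ; 2 | 8 ; 5 | 6 ; 5 | 8

Pairs (a,b) with same course, a.credits < b.credits, a.id < b.id.
course groups: BI210:{2,5,6,8} EN101:{7} HI100:{1,3} PH150:{4,9}
Ordered by (a.id, b.id); first 5.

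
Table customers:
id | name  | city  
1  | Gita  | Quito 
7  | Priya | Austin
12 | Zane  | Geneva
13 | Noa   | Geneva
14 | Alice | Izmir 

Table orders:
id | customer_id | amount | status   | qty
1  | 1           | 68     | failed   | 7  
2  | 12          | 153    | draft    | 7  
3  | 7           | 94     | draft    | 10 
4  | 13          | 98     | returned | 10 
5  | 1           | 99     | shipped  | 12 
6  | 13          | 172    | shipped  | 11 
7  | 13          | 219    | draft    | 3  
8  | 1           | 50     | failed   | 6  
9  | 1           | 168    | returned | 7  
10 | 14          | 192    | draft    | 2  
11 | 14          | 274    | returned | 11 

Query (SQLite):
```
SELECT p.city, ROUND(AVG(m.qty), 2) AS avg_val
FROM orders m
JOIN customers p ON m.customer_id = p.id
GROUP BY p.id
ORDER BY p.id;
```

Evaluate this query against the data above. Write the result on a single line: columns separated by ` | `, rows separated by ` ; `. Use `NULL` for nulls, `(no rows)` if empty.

Join each orders row to its customers via customer_id.
Group joined rows by customers.id; compute ROUND(AVG(m.qty), 2) per group.
  1: ids {1, 5, 8, 9} → ROUND(AVG(m.qty), 2)=8
  7: ids {3} → ROUND(AVG(m.qty), 2)=10
  12: ids {2} → ROUND(AVG(m.qty), 2)=7
  13: ids {4, 6, 7} → ROUND(AVG(m.qty), 2)=8
  14: ids {10, 11} → ROUND(AVG(m.qty), 2)=6.5

Quito | 8 ; Austin | 10 ; Geneva | 7 ; Geneva | 8 ; Izmir | 6.5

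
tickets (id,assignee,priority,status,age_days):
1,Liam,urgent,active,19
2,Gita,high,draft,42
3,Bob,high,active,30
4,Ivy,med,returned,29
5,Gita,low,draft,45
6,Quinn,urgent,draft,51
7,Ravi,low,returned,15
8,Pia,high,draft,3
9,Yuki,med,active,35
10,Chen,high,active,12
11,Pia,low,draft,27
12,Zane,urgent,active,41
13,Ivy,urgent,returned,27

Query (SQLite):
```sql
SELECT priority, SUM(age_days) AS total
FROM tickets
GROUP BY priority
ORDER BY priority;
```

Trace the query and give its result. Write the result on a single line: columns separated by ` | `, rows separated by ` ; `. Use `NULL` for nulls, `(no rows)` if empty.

Partition tickets by priority; compute SUM(age_days) within each group.
  high: ids {2, 3, 8, 10} → SUM(age_days)=87
  low: ids {5, 7, 11} → SUM(age_days)=87
  med: ids {4, 9} → SUM(age_days)=64
  urgent: ids {1, 6, 12, 13} → SUM(age_days)=138

high | 87 ; low | 87 ; med | 64 ; urgent | 138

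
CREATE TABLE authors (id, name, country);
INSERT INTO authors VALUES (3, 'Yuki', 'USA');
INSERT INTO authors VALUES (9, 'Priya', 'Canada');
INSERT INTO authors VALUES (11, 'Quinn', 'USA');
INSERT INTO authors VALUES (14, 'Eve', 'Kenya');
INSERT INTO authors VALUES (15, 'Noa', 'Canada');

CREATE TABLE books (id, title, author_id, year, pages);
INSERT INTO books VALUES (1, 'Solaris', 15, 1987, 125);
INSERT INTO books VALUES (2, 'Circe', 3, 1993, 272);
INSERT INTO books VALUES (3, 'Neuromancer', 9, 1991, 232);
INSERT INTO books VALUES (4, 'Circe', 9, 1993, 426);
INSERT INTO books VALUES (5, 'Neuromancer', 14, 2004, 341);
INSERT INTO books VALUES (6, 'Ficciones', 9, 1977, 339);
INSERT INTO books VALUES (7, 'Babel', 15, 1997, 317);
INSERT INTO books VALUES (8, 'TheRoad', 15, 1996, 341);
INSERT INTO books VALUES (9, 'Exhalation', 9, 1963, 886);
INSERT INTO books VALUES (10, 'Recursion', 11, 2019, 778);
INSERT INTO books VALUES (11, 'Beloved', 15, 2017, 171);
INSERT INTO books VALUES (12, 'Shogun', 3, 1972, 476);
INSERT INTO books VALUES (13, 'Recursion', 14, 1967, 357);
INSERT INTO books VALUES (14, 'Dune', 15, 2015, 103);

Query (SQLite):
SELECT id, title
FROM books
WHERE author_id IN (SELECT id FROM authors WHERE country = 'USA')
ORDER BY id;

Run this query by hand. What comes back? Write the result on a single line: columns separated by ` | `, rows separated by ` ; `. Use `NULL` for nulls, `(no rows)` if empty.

Inner query: authors.id where country = 'USA'.
Outer: keep books rows whose author_id is in that set.
Inner query → {3, 11}

2 | Circe ; 10 | Recursion ; 12 | Shogun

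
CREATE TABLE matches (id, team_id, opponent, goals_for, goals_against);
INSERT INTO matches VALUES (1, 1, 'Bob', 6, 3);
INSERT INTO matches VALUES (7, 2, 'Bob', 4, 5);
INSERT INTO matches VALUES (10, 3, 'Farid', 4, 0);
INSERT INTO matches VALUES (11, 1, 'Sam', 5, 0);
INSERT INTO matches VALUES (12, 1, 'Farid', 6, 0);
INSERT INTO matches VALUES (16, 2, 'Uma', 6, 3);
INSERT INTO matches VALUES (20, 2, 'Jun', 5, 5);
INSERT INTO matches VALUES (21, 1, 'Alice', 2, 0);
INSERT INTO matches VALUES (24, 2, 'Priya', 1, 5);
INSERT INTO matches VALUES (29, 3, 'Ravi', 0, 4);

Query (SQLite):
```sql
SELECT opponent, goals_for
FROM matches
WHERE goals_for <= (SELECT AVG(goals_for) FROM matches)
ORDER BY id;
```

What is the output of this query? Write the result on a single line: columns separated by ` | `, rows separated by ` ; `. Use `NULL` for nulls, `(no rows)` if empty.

Scalar subquery: AVG(goals_for) over all matches rows = 3.9.
Keep rows where goals_for <= that value.

Alice | 2 ; Priya | 1 ; Ravi | 0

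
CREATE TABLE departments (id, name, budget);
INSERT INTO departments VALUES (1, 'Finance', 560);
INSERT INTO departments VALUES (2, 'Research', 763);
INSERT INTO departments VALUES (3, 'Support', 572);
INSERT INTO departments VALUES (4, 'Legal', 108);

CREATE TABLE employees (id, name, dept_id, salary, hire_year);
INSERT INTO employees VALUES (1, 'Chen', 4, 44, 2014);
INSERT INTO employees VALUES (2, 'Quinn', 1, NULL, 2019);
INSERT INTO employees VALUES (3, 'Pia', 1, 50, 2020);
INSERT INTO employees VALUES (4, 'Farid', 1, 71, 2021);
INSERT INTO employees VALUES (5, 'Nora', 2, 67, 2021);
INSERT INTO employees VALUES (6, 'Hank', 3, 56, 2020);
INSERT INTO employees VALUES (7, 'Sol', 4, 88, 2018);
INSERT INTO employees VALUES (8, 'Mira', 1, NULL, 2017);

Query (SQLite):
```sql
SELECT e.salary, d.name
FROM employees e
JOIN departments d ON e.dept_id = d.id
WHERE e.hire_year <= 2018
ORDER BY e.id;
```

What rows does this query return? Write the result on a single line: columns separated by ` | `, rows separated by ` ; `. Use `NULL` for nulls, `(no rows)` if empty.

44 | Legal ; 88 | Legal ; NULL | Finance

Each employees row matches the departments row where dept_id = departments.id.
Then keep rows with e.hire_year <= 2018.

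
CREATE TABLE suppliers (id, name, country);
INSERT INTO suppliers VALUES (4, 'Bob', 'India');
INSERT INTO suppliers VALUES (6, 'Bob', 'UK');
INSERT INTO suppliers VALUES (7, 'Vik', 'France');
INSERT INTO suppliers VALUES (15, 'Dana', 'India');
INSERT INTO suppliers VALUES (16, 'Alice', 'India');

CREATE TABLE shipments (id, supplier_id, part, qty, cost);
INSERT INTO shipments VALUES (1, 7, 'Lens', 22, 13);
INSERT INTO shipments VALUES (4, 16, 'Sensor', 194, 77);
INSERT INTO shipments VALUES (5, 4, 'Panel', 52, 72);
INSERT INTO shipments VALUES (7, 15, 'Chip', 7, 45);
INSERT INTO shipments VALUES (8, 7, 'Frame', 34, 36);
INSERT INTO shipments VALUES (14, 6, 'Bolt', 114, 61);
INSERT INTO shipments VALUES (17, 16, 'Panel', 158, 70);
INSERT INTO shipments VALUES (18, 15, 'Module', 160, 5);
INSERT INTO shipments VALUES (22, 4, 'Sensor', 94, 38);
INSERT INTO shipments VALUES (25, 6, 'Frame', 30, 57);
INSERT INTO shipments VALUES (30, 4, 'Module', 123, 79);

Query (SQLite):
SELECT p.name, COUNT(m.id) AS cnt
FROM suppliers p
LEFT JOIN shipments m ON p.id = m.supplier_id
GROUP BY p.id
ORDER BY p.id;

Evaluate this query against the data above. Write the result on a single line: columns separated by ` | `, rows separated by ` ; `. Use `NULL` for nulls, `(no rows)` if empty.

Bob | 3 ; Bob | 2 ; Vik | 2 ; Dana | 2 ; Alice | 2

LEFT JOIN keeps every suppliers row; unmatched ones get NULL for shipments columns.
Group by suppliers.id and compute COUNT(m.id). COUNT(col) of an all-NULL group is 0.
  4: ids {5, 22, 30} → COUNT(m.id)=3
  6: ids {14, 25} → COUNT(m.id)=2
  7: ids {1, 8} → COUNT(m.id)=2
  15: ids {7, 18} → COUNT(m.id)=2
  16: ids {4, 17} → COUNT(m.id)=2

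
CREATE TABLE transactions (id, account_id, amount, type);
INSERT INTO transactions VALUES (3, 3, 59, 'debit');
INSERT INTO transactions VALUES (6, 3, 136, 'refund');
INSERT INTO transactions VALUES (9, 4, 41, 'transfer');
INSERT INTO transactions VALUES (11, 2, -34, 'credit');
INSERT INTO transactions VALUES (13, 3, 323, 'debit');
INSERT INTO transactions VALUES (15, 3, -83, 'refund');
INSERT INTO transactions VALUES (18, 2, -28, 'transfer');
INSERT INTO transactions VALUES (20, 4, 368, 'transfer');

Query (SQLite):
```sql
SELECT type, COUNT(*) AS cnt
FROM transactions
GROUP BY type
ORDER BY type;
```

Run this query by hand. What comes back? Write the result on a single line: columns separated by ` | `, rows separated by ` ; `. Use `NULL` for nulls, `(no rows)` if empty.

credit | 1 ; debit | 2 ; refund | 2 ; transfer | 3

Partition transactions by type; compute COUNT(*) within each group.
  credit: ids {11} → COUNT(*)=1
  debit: ids {3, 13} → COUNT(*)=2
  refund: ids {6, 15} → COUNT(*)=2
  transfer: ids {9, 18, 20} → COUNT(*)=3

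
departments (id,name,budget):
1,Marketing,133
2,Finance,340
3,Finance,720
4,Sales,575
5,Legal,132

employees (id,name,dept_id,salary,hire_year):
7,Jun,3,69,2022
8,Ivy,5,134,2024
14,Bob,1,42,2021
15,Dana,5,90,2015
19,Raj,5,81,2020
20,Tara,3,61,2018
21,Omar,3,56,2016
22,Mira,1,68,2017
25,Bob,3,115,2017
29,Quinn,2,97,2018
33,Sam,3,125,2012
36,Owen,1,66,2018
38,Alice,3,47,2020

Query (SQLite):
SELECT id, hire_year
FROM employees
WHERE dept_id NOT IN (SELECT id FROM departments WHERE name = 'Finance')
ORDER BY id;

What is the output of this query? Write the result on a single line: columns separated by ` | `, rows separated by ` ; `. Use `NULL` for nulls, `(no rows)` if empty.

Inner query: departments.id where name = 'Finance'.
Outer: keep employees rows whose dept_id is not in that set.
Inner query → {2, 3}

8 | 2024 ; 14 | 2021 ; 15 | 2015 ; 19 | 2020 ; 22 | 2017 ; 36 | 2018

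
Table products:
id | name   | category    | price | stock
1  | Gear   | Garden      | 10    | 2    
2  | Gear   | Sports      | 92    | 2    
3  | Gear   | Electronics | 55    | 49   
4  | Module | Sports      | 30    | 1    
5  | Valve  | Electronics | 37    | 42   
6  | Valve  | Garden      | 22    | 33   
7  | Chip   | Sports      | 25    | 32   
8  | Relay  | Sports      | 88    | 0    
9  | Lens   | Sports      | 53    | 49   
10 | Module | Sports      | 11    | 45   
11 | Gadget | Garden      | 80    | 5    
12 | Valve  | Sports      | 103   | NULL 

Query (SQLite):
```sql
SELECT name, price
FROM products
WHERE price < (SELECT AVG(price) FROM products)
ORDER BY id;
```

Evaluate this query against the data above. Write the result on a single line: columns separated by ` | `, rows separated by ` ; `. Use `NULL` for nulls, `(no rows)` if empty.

Gear | 10 ; Module | 30 ; Valve | 37 ; Valve | 22 ; Chip | 25 ; Module | 11

Scalar subquery: AVG(price) over all products rows = 50.5.
Keep rows where price < that value.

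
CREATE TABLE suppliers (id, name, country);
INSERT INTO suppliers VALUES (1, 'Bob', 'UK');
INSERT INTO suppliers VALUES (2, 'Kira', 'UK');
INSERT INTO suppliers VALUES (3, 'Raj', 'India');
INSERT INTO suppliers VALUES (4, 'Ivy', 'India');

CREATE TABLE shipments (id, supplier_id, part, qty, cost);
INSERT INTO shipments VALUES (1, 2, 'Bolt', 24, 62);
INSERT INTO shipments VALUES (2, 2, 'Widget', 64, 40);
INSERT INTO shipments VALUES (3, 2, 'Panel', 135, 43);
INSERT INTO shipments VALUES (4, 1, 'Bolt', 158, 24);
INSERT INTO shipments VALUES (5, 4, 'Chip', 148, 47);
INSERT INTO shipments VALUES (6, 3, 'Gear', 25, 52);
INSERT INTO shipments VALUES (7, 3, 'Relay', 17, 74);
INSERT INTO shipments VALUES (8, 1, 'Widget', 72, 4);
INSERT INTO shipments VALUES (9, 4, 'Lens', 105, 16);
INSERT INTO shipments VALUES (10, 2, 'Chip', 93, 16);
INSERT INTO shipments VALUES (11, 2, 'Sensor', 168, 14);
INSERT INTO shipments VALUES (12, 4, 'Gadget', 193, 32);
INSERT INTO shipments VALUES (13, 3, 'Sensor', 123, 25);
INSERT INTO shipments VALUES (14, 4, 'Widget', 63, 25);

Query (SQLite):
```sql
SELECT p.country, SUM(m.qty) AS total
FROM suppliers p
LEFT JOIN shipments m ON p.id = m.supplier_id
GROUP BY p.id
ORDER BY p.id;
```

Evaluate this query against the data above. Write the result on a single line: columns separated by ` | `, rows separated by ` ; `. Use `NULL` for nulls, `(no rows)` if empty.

UK | 230 ; UK | 484 ; India | 165 ; India | 509

LEFT JOIN keeps every suppliers row; unmatched ones get NULL for shipments columns.
Group by suppliers.id and compute SUM(m.qty). SUM over an all-NULL group is NULL.
  1: ids {4, 8} → SUM(m.qty)=230
  2: ids {1, 2, 3, 10, 11} → SUM(m.qty)=484
  3: ids {6, 7, 13} → SUM(m.qty)=165
  4: ids {5, 9, 12, 14} → SUM(m.qty)=509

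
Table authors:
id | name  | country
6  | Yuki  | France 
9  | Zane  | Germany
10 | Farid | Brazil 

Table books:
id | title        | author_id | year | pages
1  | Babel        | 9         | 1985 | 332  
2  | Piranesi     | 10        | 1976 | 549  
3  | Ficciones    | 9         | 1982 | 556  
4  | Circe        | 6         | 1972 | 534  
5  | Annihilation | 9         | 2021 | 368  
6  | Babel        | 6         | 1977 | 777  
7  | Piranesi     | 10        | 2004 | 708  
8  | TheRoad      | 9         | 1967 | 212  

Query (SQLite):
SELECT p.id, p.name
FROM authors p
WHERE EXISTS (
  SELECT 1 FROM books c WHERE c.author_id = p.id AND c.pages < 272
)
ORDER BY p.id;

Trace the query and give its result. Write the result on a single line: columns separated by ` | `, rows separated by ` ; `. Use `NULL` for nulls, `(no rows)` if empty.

9 | Zane

For each authors row, check whether any books with matching author_id has pages < 272.
Keep rows where that is true.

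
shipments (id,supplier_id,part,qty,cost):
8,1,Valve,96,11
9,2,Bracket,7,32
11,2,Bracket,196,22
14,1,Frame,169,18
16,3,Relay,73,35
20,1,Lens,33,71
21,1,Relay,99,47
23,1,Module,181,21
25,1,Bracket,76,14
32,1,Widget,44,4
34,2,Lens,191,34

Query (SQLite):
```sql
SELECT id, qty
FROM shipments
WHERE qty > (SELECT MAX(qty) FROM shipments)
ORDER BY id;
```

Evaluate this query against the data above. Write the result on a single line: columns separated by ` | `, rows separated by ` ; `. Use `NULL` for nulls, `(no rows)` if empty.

Scalar subquery: MAX(qty) over all shipments rows = 196.
Keep rows where qty > that value.

(no rows)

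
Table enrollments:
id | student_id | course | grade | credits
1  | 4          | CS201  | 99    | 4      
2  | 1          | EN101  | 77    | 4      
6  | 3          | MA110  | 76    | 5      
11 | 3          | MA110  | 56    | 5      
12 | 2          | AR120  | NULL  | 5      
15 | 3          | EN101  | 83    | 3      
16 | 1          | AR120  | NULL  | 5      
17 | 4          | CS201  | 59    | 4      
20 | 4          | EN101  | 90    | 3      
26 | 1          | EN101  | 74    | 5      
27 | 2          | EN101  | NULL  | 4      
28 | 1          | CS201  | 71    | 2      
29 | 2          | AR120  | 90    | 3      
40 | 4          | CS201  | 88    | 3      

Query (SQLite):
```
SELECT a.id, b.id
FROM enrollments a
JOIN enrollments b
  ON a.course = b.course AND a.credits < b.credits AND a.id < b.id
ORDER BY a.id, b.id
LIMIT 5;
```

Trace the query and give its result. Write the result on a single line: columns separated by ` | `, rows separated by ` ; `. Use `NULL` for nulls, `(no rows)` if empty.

Pairs (a,b) with same course, a.credits < b.credits, a.id < b.id.
course groups: AR120:{12,16,29} CS201:{1,17,28,40} EN101:{2,15,20,26,27} MA110:{6,11}
Ordered by (a.id, b.id); first 5.

2 | 26 ; 15 | 26 ; 15 | 27 ; 20 | 26 ; 20 | 27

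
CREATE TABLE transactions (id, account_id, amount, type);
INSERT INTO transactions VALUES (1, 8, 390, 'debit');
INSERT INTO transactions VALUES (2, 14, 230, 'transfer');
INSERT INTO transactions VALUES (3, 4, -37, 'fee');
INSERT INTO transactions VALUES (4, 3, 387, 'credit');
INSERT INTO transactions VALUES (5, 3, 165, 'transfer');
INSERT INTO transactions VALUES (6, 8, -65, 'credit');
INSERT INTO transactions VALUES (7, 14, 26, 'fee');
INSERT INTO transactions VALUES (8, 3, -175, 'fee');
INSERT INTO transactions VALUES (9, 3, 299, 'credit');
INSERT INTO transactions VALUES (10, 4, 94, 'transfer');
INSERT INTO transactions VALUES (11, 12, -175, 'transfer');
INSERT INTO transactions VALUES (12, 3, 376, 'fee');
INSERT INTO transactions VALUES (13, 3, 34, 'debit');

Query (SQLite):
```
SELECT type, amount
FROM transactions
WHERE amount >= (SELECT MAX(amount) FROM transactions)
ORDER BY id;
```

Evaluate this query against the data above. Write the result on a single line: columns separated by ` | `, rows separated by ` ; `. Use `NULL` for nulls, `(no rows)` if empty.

debit | 390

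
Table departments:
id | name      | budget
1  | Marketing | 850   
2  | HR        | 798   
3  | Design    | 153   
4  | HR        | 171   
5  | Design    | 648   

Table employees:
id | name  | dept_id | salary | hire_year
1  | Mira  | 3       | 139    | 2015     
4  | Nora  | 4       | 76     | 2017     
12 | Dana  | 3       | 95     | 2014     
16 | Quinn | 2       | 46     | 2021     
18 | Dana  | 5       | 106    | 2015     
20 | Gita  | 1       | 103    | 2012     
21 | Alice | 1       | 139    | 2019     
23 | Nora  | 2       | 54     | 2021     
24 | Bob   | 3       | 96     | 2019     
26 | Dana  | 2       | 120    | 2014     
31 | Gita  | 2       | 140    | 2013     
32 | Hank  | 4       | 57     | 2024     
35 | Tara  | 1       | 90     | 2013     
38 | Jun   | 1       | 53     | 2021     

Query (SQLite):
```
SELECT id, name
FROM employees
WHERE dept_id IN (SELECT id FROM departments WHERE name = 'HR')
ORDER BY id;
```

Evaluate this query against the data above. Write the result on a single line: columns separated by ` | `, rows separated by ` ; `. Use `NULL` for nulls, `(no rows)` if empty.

4 | Nora ; 16 | Quinn ; 23 | Nora ; 26 | Dana ; 31 | Gita ; 32 | Hank

Inner query: departments.id where name = 'HR'.
Outer: keep employees rows whose dept_id is in that set.
Inner query → {2, 4}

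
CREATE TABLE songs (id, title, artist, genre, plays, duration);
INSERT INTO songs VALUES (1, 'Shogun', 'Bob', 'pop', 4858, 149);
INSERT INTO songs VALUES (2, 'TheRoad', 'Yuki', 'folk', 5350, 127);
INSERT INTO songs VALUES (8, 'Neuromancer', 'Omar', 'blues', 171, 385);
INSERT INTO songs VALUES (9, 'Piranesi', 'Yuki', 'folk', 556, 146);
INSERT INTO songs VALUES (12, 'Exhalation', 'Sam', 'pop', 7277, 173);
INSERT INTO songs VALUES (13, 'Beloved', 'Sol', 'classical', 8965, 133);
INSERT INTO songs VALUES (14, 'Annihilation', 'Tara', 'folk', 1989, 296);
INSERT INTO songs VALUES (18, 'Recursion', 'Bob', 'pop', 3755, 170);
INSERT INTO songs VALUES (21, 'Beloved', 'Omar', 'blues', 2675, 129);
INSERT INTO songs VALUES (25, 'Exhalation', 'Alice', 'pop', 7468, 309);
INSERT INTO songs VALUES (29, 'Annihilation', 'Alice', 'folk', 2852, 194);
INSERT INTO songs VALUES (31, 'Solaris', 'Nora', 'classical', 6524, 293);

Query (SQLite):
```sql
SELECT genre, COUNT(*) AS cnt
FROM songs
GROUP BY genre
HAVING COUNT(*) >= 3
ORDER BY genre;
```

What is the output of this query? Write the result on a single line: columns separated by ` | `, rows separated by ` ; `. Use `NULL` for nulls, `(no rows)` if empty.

Partition songs by genre; compute COUNT(*) within each group.
HAVING: keep groups with count ≥ 3.
  blues: ids {8, 21} → COUNT(*)=2
  classical: ids {13, 31} → COUNT(*)=2
  folk: ids {2, 9, 14, 29} → COUNT(*)=4
  pop: ids {1, 12, 18, 25} → COUNT(*)=4

folk | 4 ; pop | 4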